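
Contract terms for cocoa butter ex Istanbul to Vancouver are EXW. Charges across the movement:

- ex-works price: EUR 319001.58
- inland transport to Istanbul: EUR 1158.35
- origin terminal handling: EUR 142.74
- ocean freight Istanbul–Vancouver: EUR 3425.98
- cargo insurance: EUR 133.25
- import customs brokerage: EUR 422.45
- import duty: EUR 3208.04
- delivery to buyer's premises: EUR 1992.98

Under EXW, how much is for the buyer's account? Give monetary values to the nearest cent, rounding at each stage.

EXW: the seller makes goods available at their premises; the buyer bears all onward costs.
Seller's account: goods 319001.58 = 319001.58
Buyer's account: inland to port 1158.35 + origin terminal 142.74 + freight 3425.98 + insurance 133.25 + brokerage 422.45 + duty 3208.04 + delivery 1992.98 = 10483.79

Buyer's account: EUR 10483.79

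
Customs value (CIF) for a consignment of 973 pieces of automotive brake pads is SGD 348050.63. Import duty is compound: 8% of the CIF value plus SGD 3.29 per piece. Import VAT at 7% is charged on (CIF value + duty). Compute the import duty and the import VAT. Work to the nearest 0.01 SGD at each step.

Ad valorem component: 348050.63 × 8% = 27844.05
Specific component: 973 × 3.29 = 3201.17
Import duty = 27844.05 + 3201.17 = 31045.22
VAT base = CIF + duty = 348050.63 + 31045.22 = 379095.85
Import VAT = 379095.85 × 7% = 26536.71

Import duty: SGD 31045.22; import VAT: SGD 26536.71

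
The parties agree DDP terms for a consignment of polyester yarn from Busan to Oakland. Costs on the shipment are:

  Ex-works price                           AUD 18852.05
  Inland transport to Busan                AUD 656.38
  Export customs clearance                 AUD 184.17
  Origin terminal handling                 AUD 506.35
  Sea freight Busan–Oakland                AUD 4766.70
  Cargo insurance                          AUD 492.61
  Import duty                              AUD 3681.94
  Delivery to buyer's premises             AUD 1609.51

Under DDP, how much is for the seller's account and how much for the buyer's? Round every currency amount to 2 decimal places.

DDP: the seller bears all costs including import duty.
Seller's account: goods 18852.05 + inland to port 656.38 + export clearance 184.17 + origin terminal 506.35 + freight 4766.70 + insurance 492.61 + duty 3681.94 + delivery 1609.51 = 30749.71
Buyer's account: 0.00

Seller: AUD 30749.71; buyer: AUD 0.00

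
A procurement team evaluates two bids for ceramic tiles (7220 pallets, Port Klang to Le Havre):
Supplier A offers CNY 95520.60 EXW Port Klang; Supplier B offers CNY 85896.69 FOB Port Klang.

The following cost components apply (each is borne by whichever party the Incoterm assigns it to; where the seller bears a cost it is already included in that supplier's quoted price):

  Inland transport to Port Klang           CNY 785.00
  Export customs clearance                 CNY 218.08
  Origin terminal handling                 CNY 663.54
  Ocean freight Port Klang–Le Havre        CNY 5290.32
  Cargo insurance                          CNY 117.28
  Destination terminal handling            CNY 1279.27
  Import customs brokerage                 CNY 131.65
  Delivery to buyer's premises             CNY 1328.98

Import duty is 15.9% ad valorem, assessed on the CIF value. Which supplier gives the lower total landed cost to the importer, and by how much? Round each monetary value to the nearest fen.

Supplier B is cheaper by CNY 13085.73

Supplier A (EXW):
CIF value = EXW price + inland to port + export clearance + origin terminal + freight + insurance = 95520.60 + 785.00 + 218.08 + 663.54 + 5290.32 + 117.28 = 102594.82
Import duty = 102594.82 × 15.9% = 16312.58
Buyer bears (A): 785.00 + 218.08 + 663.54 + 5290.32 + 117.28 + 1279.27 + 131.65 + 1328.98 = 9814.12
Landed cost (A) = invoice 95520.60 + 9814.12 + duty 16312.58 = 121647.30
Supplier B (FOB):
CIF value = FOB price + freight + insurance = 85896.69 + 5290.32 + 117.28 = 91304.29
Import duty = 91304.29 × 15.9% = 14517.38
Buyer bears (B): 5290.32 + 117.28 + 1279.27 + 131.65 + 1328.98 = 8147.50
Landed cost (B) = invoice 85896.69 + 8147.50 + duty 14517.38 = 108561.57
Difference = |121647.30 − 108561.57| = 13085.73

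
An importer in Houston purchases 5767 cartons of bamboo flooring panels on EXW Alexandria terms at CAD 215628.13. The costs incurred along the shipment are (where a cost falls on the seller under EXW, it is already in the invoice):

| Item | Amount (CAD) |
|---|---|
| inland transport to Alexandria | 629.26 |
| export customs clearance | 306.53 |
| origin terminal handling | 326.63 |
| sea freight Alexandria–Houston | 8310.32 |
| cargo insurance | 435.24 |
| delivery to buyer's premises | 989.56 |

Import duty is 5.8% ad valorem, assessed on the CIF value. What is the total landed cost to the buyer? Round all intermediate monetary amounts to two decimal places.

EXW: the seller makes goods available at their premises; the buyer bears all onward costs.
CIF value = EXW price + inland to port + export clearance + origin terminal + freight + insurance = 215628.13 + 629.26 + 306.53 + 326.63 + 8310.32 + 435.24 = 225636.11
Import duty = 225636.11 × 5.8% = 13086.89
Buyer bears: inland to port 629.26 + export clearance 306.53 + origin terminal 326.63 + freight 8310.32 + insurance 435.24 + delivery 989.56 + duty 13086.89 = 24084.43
Landed cost = invoice 215628.13 + 24084.43 = 239712.56

Total landed cost: CAD 239712.56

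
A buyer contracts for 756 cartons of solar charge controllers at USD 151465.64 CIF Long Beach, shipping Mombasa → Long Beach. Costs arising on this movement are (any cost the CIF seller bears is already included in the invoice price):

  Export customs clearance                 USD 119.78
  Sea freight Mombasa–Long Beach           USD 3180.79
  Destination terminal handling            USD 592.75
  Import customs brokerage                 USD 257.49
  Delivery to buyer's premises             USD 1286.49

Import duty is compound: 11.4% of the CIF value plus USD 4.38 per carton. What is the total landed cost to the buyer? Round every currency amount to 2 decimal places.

CIF: the seller pays costs through ocean freight and marine insurance to the destination port.
Already in the invoice (seller's account under CIF): export clearance, freight — exclude.
The CIF price already equals the CIF value: 151465.64
Ad valorem component: 151465.64 × 11.4% = 17267.08
Specific component: 756 × 4.38 = 3311.28
Import duty = 17267.08 + 3311.28 = 20578.36
Buyer bears: destination terminal 592.75 + brokerage 257.49 + delivery 1286.49 + duty 20578.36 = 22715.09
Landed cost = invoice 151465.64 + 22715.09 = 174180.73

Total landed cost: USD 174180.73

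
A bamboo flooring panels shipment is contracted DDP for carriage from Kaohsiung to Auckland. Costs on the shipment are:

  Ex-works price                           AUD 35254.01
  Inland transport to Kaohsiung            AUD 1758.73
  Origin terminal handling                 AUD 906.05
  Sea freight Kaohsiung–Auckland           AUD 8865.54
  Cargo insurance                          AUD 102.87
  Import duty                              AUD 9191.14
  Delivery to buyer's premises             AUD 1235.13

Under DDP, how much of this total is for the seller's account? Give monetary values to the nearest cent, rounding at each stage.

DDP: the seller bears all costs including import duty.
Seller's account: goods 35254.01 + inland to port 1758.73 + origin terminal 906.05 + freight 8865.54 + insurance 102.87 + duty 9191.14 + delivery 1235.13 = 57313.47
Buyer's account: 0.00

Seller's account: AUD 57313.47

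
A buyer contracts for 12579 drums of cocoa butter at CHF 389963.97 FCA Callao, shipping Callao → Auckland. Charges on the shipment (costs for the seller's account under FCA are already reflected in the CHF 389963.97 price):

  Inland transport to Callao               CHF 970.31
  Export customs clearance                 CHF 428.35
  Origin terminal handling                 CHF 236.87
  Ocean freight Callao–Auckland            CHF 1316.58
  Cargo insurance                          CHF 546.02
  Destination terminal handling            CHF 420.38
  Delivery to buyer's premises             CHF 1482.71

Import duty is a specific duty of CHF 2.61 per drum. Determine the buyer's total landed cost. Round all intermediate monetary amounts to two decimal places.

FCA: the seller delivers export-cleared goods to the carrier; the buyer bears costs from that point.
Already in the invoice (seller's account under FCA): inland to port, export clearance — exclude.
CIF value = FCA price + origin terminal + freight + insurance = 389963.97 + 236.87 + 1316.58 + 546.02 = 392063.44
Import duty = 12579 × 2.61 = 32831.19
Buyer bears: origin terminal 236.87 + freight 1316.58 + insurance 546.02 + destination terminal 420.38 + delivery 1482.71 + duty 32831.19 = 36833.75
Landed cost = invoice 389963.97 + 36833.75 = 426797.72

Total landed cost: CHF 426797.72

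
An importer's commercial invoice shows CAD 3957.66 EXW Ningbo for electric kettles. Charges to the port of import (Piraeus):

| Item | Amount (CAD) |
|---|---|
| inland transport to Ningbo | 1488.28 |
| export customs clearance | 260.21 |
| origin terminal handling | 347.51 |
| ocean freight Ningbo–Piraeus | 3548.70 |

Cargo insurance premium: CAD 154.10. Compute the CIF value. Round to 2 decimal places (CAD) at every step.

CIF value: CAD 9756.46

CIF = EXW price + pre-shipment costs + freight + insurance
CIF = 3957.66 + 1488.28 + 260.21 + 347.51 + 3548.70 + 154.10 = 9756.46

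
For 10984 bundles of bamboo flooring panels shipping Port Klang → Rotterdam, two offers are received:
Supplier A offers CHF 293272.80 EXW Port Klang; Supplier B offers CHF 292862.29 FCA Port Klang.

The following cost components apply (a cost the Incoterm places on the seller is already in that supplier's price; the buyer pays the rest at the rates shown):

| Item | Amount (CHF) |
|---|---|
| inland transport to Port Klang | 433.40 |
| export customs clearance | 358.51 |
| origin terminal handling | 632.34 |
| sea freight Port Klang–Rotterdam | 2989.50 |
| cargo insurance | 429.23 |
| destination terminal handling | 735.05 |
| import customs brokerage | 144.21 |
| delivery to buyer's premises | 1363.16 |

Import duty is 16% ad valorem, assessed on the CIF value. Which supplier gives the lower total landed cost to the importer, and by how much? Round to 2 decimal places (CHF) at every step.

Supplier A (EXW):
CIF value = EXW price + inland to port + export clearance + origin terminal + freight + insurance = 293272.80 + 433.40 + 358.51 + 632.34 + 2989.50 + 429.23 = 298115.78
Import duty = 298115.78 × 16% = 47698.52
Buyer bears (A): 433.40 + 358.51 + 632.34 + 2989.50 + 429.23 + 735.05 + 144.21 + 1363.16 = 7085.40
Landed cost (A) = invoice 293272.80 + 7085.40 + duty 47698.52 = 348056.72
Supplier B (FCA):
CIF value = FCA price + origin terminal + freight + insurance = 292862.29 + 632.34 + 2989.50 + 429.23 = 296913.36
Import duty = 296913.36 × 16% = 47506.14
Buyer bears (B): 632.34 + 2989.50 + 429.23 + 735.05 + 144.21 + 1363.16 = 6293.49
Landed cost (B) = invoice 292862.29 + 6293.49 + duty 47506.14 = 346661.92
Difference = |348056.72 − 346661.92| = 1394.80

Supplier B is cheaper by CHF 1394.80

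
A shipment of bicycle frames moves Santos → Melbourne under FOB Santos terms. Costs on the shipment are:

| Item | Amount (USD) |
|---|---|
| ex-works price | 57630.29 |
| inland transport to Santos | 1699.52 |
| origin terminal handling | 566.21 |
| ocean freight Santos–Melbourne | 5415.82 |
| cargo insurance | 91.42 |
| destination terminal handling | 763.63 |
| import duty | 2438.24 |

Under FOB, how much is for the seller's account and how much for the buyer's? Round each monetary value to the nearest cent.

FOB: the seller bears costs until goods are on board at the origin port; the buyer bears freight, insurance and all costs thereafter.
Seller's account: goods 57630.29 + inland to port 1699.52 + origin terminal 566.21 = 59896.02
Buyer's account: freight 5415.82 + insurance 91.42 + destination terminal 763.63 + duty 2438.24 = 8709.11

Seller: USD 59896.02; buyer: USD 8709.11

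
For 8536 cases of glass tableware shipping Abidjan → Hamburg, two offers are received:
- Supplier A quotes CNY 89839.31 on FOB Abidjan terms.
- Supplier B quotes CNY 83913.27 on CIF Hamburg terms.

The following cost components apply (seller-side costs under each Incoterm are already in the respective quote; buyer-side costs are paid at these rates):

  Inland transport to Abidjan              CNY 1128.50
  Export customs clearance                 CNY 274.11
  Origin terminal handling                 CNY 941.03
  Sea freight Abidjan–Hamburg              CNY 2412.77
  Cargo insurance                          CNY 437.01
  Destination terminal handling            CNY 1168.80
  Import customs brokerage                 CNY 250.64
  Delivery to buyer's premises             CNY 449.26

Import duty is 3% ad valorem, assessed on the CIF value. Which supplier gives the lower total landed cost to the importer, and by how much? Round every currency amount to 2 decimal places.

Supplier A (FOB):
CIF value = FOB price + freight + insurance = 89839.31 + 2412.77 + 437.01 = 92689.09
Import duty = 92689.09 × 3% = 2780.67
Buyer bears (A): 2412.77 + 437.01 + 1168.80 + 250.64 + 449.26 = 4718.48
Landed cost (A) = invoice 89839.31 + 4718.48 + duty 2780.67 = 97338.46
Supplier B (CIF):
The CIF price already equals the CIF value: 83913.27
Import duty = 83913.27 × 3% = 2517.40
Buyer bears (B): 1168.80 + 250.64 + 449.26 = 1868.70
Landed cost (B) = invoice 83913.27 + 1868.70 + duty 2517.40 = 88299.37
Difference = |97338.46 − 88299.37| = 9039.09

Supplier B is cheaper by CNY 9039.09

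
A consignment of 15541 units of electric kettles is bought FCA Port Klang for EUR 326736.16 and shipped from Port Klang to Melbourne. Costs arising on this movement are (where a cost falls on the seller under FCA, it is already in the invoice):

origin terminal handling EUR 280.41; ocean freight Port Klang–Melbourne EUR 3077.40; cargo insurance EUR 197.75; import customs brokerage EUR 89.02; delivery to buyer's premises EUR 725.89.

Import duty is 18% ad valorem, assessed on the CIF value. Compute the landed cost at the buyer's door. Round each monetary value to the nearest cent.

Total landed cost: EUR 390559.14

FCA: the seller delivers export-cleared goods to the carrier; the buyer bears costs from that point.
CIF value = FCA price + origin terminal + freight + insurance = 326736.16 + 280.41 + 3077.40 + 197.75 = 330291.72
Import duty = 330291.72 × 18% = 59452.51
Buyer bears: origin terminal 280.41 + freight 3077.40 + insurance 197.75 + brokerage 89.02 + delivery 725.89 + duty 59452.51 = 63822.98
Landed cost = invoice 326736.16 + 63822.98 = 390559.14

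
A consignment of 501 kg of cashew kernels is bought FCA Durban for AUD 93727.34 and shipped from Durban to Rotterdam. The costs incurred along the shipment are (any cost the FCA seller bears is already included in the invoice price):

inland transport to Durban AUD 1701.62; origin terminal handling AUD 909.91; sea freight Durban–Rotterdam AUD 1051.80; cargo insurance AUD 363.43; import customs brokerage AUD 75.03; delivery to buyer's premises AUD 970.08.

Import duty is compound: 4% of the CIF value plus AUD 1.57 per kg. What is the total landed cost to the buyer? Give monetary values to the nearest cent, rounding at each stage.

FCA: the seller delivers export-cleared goods to the carrier; the buyer bears costs from that point.
Already in the invoice (seller's account under FCA): inland to port — exclude.
CIF value = FCA price + origin terminal + freight + insurance = 93727.34 + 909.91 + 1051.80 + 363.43 = 96052.48
Ad valorem component: 96052.48 × 4% = 3842.10
Specific component: 501 × 1.57 = 786.57
Import duty = 3842.10 + 786.57 = 4628.67
Buyer bears: origin terminal 909.91 + freight 1051.80 + insurance 363.43 + brokerage 75.03 + delivery 970.08 + duty 4628.67 = 7998.92
Landed cost = invoice 93727.34 + 7998.92 = 101726.26

Total landed cost: AUD 101726.26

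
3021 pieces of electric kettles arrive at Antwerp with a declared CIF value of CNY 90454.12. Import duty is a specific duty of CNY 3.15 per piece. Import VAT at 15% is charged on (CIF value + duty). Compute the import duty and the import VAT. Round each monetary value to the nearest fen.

Import duty: CNY 9516.15; import VAT: CNY 14995.54

Import duty = 3021 × 3.15 = 9516.15
VAT base = CIF + duty = 90454.12 + 9516.15 = 99970.27
Import VAT = 99970.27 × 15% = 14995.54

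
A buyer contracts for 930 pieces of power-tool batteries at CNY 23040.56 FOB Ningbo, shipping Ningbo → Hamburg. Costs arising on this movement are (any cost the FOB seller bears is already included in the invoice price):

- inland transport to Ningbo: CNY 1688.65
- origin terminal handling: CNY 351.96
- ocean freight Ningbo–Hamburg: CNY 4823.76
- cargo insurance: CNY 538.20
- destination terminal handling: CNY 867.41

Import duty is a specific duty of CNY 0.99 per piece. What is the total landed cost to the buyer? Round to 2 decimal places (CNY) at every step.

Total landed cost: CNY 30190.63

FOB: the seller bears costs until goods are on board at the origin port; the buyer bears freight, insurance and all costs thereafter.
Already in the invoice (seller's account under FOB): inland to port, origin terminal — exclude.
CIF value = FOB price + freight + insurance = 23040.56 + 4823.76 + 538.20 = 28402.52
Import duty = 930 × 0.99 = 920.70
Buyer bears: freight 4823.76 + insurance 538.20 + destination terminal 867.41 + duty 920.70 = 7150.07
Landed cost = invoice 23040.56 + 7150.07 = 30190.63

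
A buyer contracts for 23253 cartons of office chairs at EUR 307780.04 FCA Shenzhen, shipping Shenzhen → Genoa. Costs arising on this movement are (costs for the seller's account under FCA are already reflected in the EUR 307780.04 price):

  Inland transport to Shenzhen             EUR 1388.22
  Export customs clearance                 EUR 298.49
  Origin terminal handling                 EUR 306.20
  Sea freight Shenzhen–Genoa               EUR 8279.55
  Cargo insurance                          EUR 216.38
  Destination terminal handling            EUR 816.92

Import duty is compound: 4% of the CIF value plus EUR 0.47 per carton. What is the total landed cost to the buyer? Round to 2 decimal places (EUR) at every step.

FCA: the seller delivers export-cleared goods to the carrier; the buyer bears costs from that point.
Already in the invoice (seller's account under FCA): inland to port, export clearance — exclude.
CIF value = FCA price + origin terminal + freight + insurance = 307780.04 + 306.20 + 8279.55 + 216.38 = 316582.17
Ad valorem component: 316582.17 × 4% = 12663.29
Specific component: 23253 × 0.47 = 10928.91
Import duty = 12663.29 + 10928.91 = 23592.20
Buyer bears: origin terminal 306.20 + freight 8279.55 + insurance 216.38 + destination terminal 816.92 + duty 23592.20 = 33211.25
Landed cost = invoice 307780.04 + 33211.25 = 340991.29

Total landed cost: EUR 340991.29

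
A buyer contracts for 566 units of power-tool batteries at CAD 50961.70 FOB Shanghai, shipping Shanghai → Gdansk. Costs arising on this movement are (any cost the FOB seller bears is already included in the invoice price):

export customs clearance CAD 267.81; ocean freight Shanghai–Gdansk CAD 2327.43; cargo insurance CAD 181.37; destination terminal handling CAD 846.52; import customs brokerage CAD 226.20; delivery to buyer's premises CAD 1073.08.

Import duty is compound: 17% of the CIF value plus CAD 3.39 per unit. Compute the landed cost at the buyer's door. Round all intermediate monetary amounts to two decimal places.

Total landed cost: CAD 66625.03

FOB: the seller bears costs until goods are on board at the origin port; the buyer bears freight, insurance and all costs thereafter.
Already in the invoice (seller's account under FOB): export clearance — exclude.
CIF value = FOB price + freight + insurance = 50961.70 + 2327.43 + 181.37 = 53470.50
Ad valorem component: 53470.50 × 17% = 9089.99
Specific component: 566 × 3.39 = 1918.74
Import duty = 9089.99 + 1918.74 = 11008.73
Buyer bears: freight 2327.43 + insurance 181.37 + destination terminal 846.52 + brokerage 226.20 + delivery 1073.08 + duty 11008.73 = 15663.33
Landed cost = invoice 50961.70 + 15663.33 = 66625.03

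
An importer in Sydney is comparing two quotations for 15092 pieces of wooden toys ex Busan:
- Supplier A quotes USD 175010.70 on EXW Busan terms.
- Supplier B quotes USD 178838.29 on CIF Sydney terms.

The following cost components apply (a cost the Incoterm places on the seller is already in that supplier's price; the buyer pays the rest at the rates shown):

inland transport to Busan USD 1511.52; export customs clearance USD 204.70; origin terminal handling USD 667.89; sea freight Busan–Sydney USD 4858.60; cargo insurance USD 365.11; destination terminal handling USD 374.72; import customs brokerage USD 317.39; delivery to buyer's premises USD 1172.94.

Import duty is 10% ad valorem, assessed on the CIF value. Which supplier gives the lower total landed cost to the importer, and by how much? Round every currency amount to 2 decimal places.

Supplier B is cheaper by USD 4158.25

Supplier A (EXW):
CIF value = EXW price + inland to port + export clearance + origin terminal + freight + insurance = 175010.70 + 1511.52 + 204.70 + 667.89 + 4858.60 + 365.11 = 182618.52
Import duty = 182618.52 × 10% = 18261.85
Buyer bears (A): 1511.52 + 204.70 + 667.89 + 4858.60 + 365.11 + 374.72 + 317.39 + 1172.94 = 9472.87
Landed cost (A) = invoice 175010.70 + 9472.87 + duty 18261.85 = 202745.42
Supplier B (CIF):
The CIF price already equals the CIF value: 178838.29
Import duty = 178838.29 × 10% = 17883.83
Buyer bears (B): 374.72 + 317.39 + 1172.94 = 1865.05
Landed cost (B) = invoice 178838.29 + 1865.05 + duty 17883.83 = 198587.17
Difference = |202745.42 − 198587.17| = 4158.25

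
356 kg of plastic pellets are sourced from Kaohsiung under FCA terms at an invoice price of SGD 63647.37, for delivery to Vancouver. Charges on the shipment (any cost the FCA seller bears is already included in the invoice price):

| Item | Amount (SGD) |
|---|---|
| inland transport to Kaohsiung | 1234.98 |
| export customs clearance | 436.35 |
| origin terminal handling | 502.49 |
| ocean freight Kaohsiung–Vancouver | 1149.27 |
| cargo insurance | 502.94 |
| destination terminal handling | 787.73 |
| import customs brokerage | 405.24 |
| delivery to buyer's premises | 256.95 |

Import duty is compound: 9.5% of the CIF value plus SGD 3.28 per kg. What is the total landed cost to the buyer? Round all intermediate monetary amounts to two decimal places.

FCA: the seller delivers export-cleared goods to the carrier; the buyer bears costs from that point.
Already in the invoice (seller's account under FCA): inland to port, export clearance — exclude.
CIF value = FCA price + origin terminal + freight + insurance = 63647.37 + 502.49 + 1149.27 + 502.94 = 65802.07
Ad valorem component: 65802.07 × 9.5% = 6251.20
Specific component: 356 × 3.28 = 1167.68
Import duty = 6251.20 + 1167.68 = 7418.88
Buyer bears: origin terminal 502.49 + freight 1149.27 + insurance 502.94 + destination terminal 787.73 + brokerage 405.24 + delivery 256.95 + duty 7418.88 = 11023.50
Landed cost = invoice 63647.37 + 11023.50 = 74670.87

Total landed cost: SGD 74670.87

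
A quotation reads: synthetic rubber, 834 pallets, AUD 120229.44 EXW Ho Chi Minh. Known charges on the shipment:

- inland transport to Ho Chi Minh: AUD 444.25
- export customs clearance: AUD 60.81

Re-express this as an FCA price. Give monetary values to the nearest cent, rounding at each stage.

From EXW to FCA, the seller additionally bears: inland to port, export clearance.
FCA price = 120229.44 + 444.25 + 60.81 = 120734.50

FCA price: AUD 120734.50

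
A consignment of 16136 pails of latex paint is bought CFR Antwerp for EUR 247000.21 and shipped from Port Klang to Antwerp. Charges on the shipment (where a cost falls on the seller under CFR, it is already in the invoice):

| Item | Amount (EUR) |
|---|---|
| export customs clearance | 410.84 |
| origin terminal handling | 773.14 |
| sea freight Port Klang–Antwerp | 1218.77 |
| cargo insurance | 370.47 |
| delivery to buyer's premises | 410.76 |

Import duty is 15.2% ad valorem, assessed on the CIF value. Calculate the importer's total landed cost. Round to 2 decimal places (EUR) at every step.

Total landed cost: EUR 285381.78

CFR: the seller pays costs through ocean freight to the destination port, but not insurance.
Already in the invoice (seller's account under CFR): export clearance, origin terminal, freight — exclude.
CIF value = CFR price + insurance = 247000.21 + 370.47 = 247370.68
Import duty = 247370.68 × 15.2% = 37600.34
Buyer bears: insurance 370.47 + delivery 410.76 + duty 37600.34 = 38381.57
Landed cost = invoice 247000.21 + 38381.57 = 285381.78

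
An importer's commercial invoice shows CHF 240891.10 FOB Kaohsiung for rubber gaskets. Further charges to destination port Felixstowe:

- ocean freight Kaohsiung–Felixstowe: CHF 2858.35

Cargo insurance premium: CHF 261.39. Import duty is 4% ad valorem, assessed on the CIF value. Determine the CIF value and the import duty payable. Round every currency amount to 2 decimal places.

CIF = FOB price + freight + insurance
CIF = 240891.10 + 2858.35 + 261.39 = 244010.84
Import duty = 244010.84 × 4% = 9760.43

CIF value: CHF 244010.84; import duty: CHF 9760.43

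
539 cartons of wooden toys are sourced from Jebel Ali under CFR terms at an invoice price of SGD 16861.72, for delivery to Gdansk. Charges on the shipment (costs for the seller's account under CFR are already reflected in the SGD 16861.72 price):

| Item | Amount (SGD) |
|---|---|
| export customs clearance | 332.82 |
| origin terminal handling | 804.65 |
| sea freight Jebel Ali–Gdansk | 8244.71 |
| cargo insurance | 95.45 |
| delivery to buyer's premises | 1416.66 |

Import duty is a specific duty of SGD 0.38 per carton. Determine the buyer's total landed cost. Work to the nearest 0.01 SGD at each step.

CFR: the seller pays costs through ocean freight to the destination port, but not insurance.
Already in the invoice (seller's account under CFR): export clearance, origin terminal, freight — exclude.
CIF value = CFR price + insurance = 16861.72 + 95.45 = 16957.17
Import duty = 539 × 0.38 = 204.82
Buyer bears: insurance 95.45 + delivery 1416.66 + duty 204.82 = 1716.93
Landed cost = invoice 16861.72 + 1716.93 = 18578.65

Total landed cost: SGD 18578.65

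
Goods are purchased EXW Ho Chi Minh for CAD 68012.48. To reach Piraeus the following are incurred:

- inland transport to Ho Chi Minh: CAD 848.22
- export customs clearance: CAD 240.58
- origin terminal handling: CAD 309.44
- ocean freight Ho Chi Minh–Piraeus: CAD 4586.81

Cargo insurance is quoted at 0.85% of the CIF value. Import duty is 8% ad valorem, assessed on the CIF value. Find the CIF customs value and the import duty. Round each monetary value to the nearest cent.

CIF value: CAD 74631.90; import duty: CAD 5970.55

Let C be the CIF value. C = EXW price + pre-shipment costs + freight + 0.85% × C
C − 0.85% × C = 68012.48 + 848.22 + 240.58 + 309.44 + 4586.81
0.9915 × C = 73997.53
C = 73997.53 / 0.9915 = 74631.90
Insurance premium = 0.85% × 74631.90 = 634.37
Import duty = 74631.90 × 8% = 5970.55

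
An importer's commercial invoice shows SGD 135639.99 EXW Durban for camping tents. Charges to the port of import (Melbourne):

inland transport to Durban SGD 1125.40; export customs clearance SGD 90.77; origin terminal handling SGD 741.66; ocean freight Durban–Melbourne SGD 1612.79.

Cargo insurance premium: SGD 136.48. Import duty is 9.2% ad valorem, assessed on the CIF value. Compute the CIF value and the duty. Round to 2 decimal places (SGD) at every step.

CIF value: SGD 139347.09; import duty: SGD 12819.93

CIF = EXW price + pre-shipment costs + freight + insurance
CIF = 135639.99 + 1125.40 + 90.77 + 741.66 + 1612.79 + 136.48 = 139347.09
Import duty = 139347.09 × 9.2% = 12819.93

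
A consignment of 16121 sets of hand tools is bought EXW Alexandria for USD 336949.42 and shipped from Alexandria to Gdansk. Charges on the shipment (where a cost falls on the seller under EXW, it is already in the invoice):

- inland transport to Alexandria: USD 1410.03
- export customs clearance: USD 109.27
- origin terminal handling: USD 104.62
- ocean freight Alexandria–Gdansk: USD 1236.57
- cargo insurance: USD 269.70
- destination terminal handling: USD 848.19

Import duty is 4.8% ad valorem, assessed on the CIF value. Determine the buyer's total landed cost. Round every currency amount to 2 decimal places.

EXW: the seller makes goods available at their premises; the buyer bears all onward costs.
CIF value = EXW price + inland to port + export clearance + origin terminal + freight + insurance = 336949.42 + 1410.03 + 109.27 + 104.62 + 1236.57 + 269.70 = 340079.61
Import duty = 340079.61 × 4.8% = 16323.82
Buyer bears: inland to port 1410.03 + export clearance 109.27 + origin terminal 104.62 + freight 1236.57 + insurance 269.70 + destination terminal 848.19 + duty 16323.82 = 20302.20
Landed cost = invoice 336949.42 + 20302.20 = 357251.62

Total landed cost: USD 357251.62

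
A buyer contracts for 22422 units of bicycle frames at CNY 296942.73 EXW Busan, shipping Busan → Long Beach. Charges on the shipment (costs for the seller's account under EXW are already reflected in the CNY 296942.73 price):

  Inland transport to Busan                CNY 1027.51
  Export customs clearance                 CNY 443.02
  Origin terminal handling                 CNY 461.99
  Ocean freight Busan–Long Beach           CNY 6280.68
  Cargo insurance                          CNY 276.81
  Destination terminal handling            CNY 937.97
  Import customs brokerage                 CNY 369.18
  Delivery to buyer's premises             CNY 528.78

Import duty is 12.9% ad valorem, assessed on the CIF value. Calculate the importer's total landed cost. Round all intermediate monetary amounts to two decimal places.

Total landed cost: CNY 346669.49

EXW: the seller makes goods available at their premises; the buyer bears all onward costs.
CIF value = EXW price + inland to port + export clearance + origin terminal + freight + insurance = 296942.73 + 1027.51 + 443.02 + 461.99 + 6280.68 + 276.81 = 305432.74
Import duty = 305432.74 × 12.9% = 39400.82
Buyer bears: inland to port 1027.51 + export clearance 443.02 + origin terminal 461.99 + freight 6280.68 + insurance 276.81 + destination terminal 937.97 + brokerage 369.18 + delivery 528.78 + duty 39400.82 = 49726.76
Landed cost = invoice 296942.73 + 49726.76 = 346669.49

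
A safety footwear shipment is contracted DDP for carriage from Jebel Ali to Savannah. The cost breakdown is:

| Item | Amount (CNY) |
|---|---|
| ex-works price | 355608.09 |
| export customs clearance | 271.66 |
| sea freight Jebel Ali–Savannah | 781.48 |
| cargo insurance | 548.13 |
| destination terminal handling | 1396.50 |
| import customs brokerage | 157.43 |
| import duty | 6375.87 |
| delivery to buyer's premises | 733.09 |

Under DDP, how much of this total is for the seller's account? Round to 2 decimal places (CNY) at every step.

DDP: the seller bears all costs including import duty.
Seller's account: goods 355608.09 + export clearance 271.66 + freight 781.48 + insurance 548.13 + destination terminal 1396.50 + brokerage 157.43 + duty 6375.87 + delivery 733.09 = 365872.25
Buyer's account: 0.00

Seller's account: CNY 365872.25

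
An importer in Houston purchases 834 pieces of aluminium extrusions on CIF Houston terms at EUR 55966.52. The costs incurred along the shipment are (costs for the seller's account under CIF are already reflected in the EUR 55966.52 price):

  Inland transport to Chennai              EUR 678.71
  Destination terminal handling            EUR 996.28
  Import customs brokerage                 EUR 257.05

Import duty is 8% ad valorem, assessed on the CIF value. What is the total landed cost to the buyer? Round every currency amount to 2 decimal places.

CIF: the seller pays costs through ocean freight and marine insurance to the destination port.
Already in the invoice (seller's account under CIF): inland to port — exclude.
The CIF price already equals the CIF value: 55966.52
Import duty = 55966.52 × 8% = 4477.32
Buyer bears: destination terminal 996.28 + brokerage 257.05 + duty 4477.32 = 5730.65
Landed cost = invoice 55966.52 + 5730.65 = 61697.17

Total landed cost: EUR 61697.17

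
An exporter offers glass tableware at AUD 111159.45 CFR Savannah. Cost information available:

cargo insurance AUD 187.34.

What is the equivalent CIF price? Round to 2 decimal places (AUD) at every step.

From CFR to CIF, the seller additionally bears: insurance.
CIF price = 111159.45 + 187.34 = 111346.79

CIF price: AUD 111346.79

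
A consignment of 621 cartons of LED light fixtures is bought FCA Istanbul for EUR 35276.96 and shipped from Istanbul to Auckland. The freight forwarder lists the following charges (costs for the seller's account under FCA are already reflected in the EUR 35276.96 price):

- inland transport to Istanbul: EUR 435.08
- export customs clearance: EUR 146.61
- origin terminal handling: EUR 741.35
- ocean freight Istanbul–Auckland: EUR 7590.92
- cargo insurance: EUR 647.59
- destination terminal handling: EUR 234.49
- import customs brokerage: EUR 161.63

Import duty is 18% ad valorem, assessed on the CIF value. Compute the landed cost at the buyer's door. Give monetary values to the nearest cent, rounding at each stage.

FCA: the seller delivers export-cleared goods to the carrier; the buyer bears costs from that point.
Already in the invoice (seller's account under FCA): inland to port, export clearance — exclude.
CIF value = FCA price + origin terminal + freight + insurance = 35276.96 + 741.35 + 7590.92 + 647.59 = 44256.82
Import duty = 44256.82 × 18% = 7966.23
Buyer bears: origin terminal 741.35 + freight 7590.92 + insurance 647.59 + destination terminal 234.49 + brokerage 161.63 + duty 7966.23 = 17342.21
Landed cost = invoice 35276.96 + 17342.21 = 52619.17

Total landed cost: EUR 52619.17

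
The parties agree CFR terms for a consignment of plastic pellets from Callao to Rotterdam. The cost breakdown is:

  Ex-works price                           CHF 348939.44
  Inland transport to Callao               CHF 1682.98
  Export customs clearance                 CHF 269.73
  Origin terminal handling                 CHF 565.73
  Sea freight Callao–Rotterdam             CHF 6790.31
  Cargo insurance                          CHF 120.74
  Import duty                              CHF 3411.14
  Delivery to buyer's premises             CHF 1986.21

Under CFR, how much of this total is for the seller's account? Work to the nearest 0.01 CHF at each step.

CFR: the seller pays costs through ocean freight to the destination port, but not insurance.
Seller's account: goods 348939.44 + inland to port 1682.98 + export clearance 269.73 + origin terminal 565.73 + freight 6790.31 = 358248.19
Buyer's account: insurance 120.74 + duty 3411.14 + delivery 1986.21 = 5518.09

Seller's account: CHF 358248.19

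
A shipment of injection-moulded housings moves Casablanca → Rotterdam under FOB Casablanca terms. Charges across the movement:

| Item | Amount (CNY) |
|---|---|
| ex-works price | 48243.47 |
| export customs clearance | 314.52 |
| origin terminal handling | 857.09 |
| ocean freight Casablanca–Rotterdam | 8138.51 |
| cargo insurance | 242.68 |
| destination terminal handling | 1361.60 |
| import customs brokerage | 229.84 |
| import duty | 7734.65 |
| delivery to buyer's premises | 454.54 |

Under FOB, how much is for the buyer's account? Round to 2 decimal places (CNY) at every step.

FOB: the seller bears costs until goods are on board at the origin port; the buyer bears freight, insurance and all costs thereafter.
Seller's account: goods 48243.47 + export clearance 314.52 + origin terminal 857.09 = 49415.08
Buyer's account: freight 8138.51 + insurance 242.68 + destination terminal 1361.60 + brokerage 229.84 + duty 7734.65 + delivery 454.54 = 18161.82

Buyer's account: CNY 18161.82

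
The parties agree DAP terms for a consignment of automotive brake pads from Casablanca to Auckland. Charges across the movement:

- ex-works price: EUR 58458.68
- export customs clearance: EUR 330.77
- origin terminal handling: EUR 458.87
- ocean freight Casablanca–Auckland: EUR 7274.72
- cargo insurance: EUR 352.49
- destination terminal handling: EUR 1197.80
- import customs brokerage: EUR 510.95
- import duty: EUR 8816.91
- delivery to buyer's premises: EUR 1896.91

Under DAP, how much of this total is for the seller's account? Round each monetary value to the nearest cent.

Seller's account: EUR 69970.24

DAP: the seller bears all costs to the named destination except import duty and clearance.
Seller's account: goods 58458.68 + export clearance 330.77 + origin terminal 458.87 + freight 7274.72 + insurance 352.49 + destination terminal 1197.80 + delivery 1896.91 = 69970.24
Buyer's account: brokerage 510.95 + duty 8816.91 = 9327.86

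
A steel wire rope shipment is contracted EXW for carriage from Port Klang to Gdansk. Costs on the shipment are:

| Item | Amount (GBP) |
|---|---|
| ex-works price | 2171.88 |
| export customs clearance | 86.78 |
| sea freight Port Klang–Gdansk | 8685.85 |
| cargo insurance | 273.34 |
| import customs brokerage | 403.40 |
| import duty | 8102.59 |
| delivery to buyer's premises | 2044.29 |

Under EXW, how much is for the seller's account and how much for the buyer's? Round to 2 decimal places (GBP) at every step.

EXW: the seller makes goods available at their premises; the buyer bears all onward costs.
Seller's account: goods 2171.88 = 2171.88
Buyer's account: export clearance 86.78 + freight 8685.85 + insurance 273.34 + brokerage 403.40 + duty 8102.59 + delivery 2044.29 = 19596.25

Seller: GBP 2171.88; buyer: GBP 19596.25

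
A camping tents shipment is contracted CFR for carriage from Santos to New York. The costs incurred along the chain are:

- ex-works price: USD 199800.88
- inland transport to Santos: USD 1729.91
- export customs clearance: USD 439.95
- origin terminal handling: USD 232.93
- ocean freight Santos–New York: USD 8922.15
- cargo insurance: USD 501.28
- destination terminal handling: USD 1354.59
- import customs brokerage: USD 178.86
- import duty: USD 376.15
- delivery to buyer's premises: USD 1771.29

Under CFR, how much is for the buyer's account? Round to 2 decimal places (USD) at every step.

Buyer's account: USD 4182.17

CFR: the seller pays costs through ocean freight to the destination port, but not insurance.
Seller's account: goods 199800.88 + inland to port 1729.91 + export clearance 439.95 + origin terminal 232.93 + freight 8922.15 = 211125.82
Buyer's account: insurance 501.28 + destination terminal 1354.59 + brokerage 178.86 + duty 376.15 + delivery 1771.29 = 4182.17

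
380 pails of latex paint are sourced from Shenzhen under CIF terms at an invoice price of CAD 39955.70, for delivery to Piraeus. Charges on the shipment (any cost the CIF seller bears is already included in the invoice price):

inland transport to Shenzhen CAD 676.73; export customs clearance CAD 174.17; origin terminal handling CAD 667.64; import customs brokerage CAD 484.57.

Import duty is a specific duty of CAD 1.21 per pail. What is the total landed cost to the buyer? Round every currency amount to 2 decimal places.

CIF: the seller pays costs through ocean freight and marine insurance to the destination port.
Already in the invoice (seller's account under CIF): inland to port, export clearance, origin terminal — exclude.
The CIF price already equals the CIF value: 39955.70
Import duty = 380 × 1.21 = 459.80
Buyer bears: brokerage 484.57 + duty 459.80 = 944.37
Landed cost = invoice 39955.70 + 944.37 = 40900.07

Total landed cost: CAD 40900.07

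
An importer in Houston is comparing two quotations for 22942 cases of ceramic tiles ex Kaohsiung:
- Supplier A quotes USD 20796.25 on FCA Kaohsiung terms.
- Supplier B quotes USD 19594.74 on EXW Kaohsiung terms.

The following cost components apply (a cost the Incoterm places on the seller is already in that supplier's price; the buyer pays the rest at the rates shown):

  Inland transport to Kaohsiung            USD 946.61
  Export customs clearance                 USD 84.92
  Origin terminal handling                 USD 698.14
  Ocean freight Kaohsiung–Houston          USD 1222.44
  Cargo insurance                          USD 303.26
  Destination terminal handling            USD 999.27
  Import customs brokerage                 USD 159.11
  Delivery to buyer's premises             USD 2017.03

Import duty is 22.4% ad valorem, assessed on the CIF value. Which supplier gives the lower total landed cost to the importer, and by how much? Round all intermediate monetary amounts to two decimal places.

Supplier B is cheaper by USD 208.06

Supplier A (FCA):
CIF value = FCA price + origin terminal + freight + insurance = 20796.25 + 698.14 + 1222.44 + 303.26 = 23020.09
Import duty = 23020.09 × 22.4% = 5156.50
Buyer bears (A): 698.14 + 1222.44 + 303.26 + 999.27 + 159.11 + 2017.03 = 5399.25
Landed cost (A) = invoice 20796.25 + 5399.25 + duty 5156.50 = 31352.00
Supplier B (EXW):
CIF value = EXW price + inland to port + export clearance + origin terminal + freight + insurance = 19594.74 + 946.61 + 84.92 + 698.14 + 1222.44 + 303.26 = 22850.11
Import duty = 22850.11 × 22.4% = 5118.42
Buyer bears (B): 946.61 + 84.92 + 698.14 + 1222.44 + 303.26 + 999.27 + 159.11 + 2017.03 = 6430.78
Landed cost (B) = invoice 19594.74 + 6430.78 + duty 5118.42 = 31143.94
Difference = |31352.00 − 31143.94| = 208.06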